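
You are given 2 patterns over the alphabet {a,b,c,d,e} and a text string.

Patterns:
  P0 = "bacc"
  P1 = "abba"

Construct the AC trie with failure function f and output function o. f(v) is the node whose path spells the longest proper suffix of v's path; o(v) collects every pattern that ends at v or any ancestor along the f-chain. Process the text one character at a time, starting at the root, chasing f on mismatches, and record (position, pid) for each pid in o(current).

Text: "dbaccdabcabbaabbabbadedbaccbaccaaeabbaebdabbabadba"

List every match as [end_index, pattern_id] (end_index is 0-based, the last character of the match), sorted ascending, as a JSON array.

Build automaton:
Trie (insert patterns):
  n0 'ε': a→5 b→1
  n1 'b': a→2
  n2 'ba': c→3
  n3 'bac': c→4
  n4 'bacc': ·  [P0 ends]
  n5 'a': b→6
  n6 'ab': b→7
  n7 'abb': a→8
  n8 'abba': ·  [P1 ends]

BFS fail/out derivation:
  n1('b'): parent n0 fail=0; on 'b' 0 → fail=0;  out ∅∪∅=∅
  n5('a'): parent n0 fail=0; on 'a' 0 → fail=0;  out ∅∪∅=∅
  n2('ba'): parent n1 fail=0; on 'a' 0 → fail=5;  out ∅∪∅=∅
  n6('ab'): parent n5 fail=0; on 'b' 0 → fail=1;  out ∅∪∅=∅
  n3('bac'): parent n2 fail=5; on 'c' 5→0 → fail=0;  out ∅∪∅=∅
  n7('abb'): parent n6 fail=1; on 'b' 1→0 → fail=1;  out ∅∪∅=∅
  n4('bacc'): parent n3 fail=0; on 'c' 0 → fail=0;  out {0}∪∅={0}
  n8('abba'): parent n7 fail=1; on 'a' 1 → fail=2;  out {1}∪∅={1}

Scan:
[0] read 'd'  n0⇒n0
[1] read 'b'  n0⇒n1
[2] read 'a'  n1⇒n2
[3] read 'c'  n2⇒n3
[4] read 'c'  n3⇒n4  ** P0@[1:4]
[5] read 'd'  n4⇒n0 (via fail)
[6] read 'a'  n0⇒n5
[7] read 'b'  n5⇒n6
[8] read 'c'  n6⇒n0 (via fail)
[9] read 'a'  n0⇒n5
[10] read 'b'  n5⇒n6
[11] read 'b'  n6⇒n7
[12] read 'a'  n7⇒n8  ** P1@[9:12]
[13] read 'a'  n8⇒n5 (via fail)
[14] read 'b'  n5⇒n6
[15] read 'b'  n6⇒n7
[16] read 'a'  n7⇒n8  ** P1@[13:16]
[17] read 'b'  n8⇒n6 (via fail)
[18] read 'b'  n6⇒n7
[19] read 'a'  n7⇒n8  ** P1@[16:19]
[20] read 'd'  n8⇒n0 (via fail)
[21] read 'e'  n0⇒n0
[22] read 'd'  n0⇒n0
[23] read 'b'  n0⇒n1
[24] read 'a'  n1⇒n2
[25] read 'c'  n2⇒n3
[26] read 'c'  n3⇒n4  ** P0@[23:26]
[27] read 'b'  n4⇒n1 (via fail)
[28] read 'a'  n1⇒n2
[29] read 'c'  n2⇒n3
[30] read 'c'  n3⇒n4  ** P0@[27:30]
[31] read 'a'  n4⇒n5 (via fail)
[32] read 'a'  n5⇒n5 (via fail)
[33] read 'e'  n5⇒n0 (via fail)
[34] read 'a'  n0⇒n5
[35] read 'b'  n5⇒n6
[36] read 'b'  n6⇒n7
[37] read 'a'  n7⇒n8  ** P1@[34:37]
[38] read 'e'  n8⇒n0 (via fail)
[39] read 'b'  n0⇒n1
[40] read 'd'  n1⇒n0 (via fail)
[41] read 'a'  n0⇒n5
[42] read 'b'  n5⇒n6
[43] read 'b'  n6⇒n7
[44] read 'a'  n7⇒n8  ** P1@[41:44]
[45] read 'b'  n8⇒n6 (via fail)
[46] read 'a'  n6⇒n2 (via fail)
[47] read 'd'  n2⇒n0 (via fail)
[48] read 'b'  n0⇒n1
[49] read 'a'  n1⇒n2

All matches (sorted): [[4,0],[12,1],[16,1],[19,1],[26,0],[30,0],[37,1],[44,1]]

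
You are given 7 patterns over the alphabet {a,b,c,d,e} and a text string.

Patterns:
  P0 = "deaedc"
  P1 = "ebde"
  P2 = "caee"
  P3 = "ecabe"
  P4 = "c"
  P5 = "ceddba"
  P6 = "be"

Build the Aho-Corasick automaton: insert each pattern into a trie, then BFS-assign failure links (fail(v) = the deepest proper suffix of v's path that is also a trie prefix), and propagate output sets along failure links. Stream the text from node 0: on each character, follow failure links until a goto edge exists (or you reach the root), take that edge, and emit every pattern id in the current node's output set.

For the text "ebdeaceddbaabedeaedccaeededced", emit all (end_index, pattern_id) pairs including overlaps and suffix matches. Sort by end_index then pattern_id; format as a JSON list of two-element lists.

Construct AC machine:
Trie (insert patterns):
  n0 'ε': b→24 c→11 d→1 e→7
  n1 'd': e→2
  n2 'de': a→3
  n3 'dea': e→4
  n4 'deae': d→5
  n5 'deaed': c→6
  n6 'deaedc': ·  ←P0
  n7 'e': b→8 c→15
  n8 'eb': d→9
  n9 'ebd': e→10
  n10 'ebde': ·  ←P1
  n11 'c': a→12 e→19  ←P4
  n12 'ca': e→13
  n13 'cae': e→14
  n14 'caee': ·  ←P2
  n15 'ec': a→16
  n16 'eca': b→17
  n17 'ecab': e→18
  n18 'ecabe': ·  ←P3
  n19 'ce': d→20
  n20 'ced': d→21
  n21 'cedd': b→22
  n22 'ceddb': a→23
  n23 'ceddba': ·  ←P5
  n24 'b': e→25
  n25 'be': ·  ←P6

Failure links (BFS by depth):
  n1('d'): parent n0 fail=0; on 'd' 0 → fail=0;  out ∅∪∅=∅
  n7('e'): parent n0 fail=0; on 'e' 0 → fail=0;  out ∅∪∅=∅
  n11('c'): parent n0 fail=0; on 'c' 0 → fail=0;  out {4}∪∅={4}
  n24('b'): parent n0 fail=0; on 'b' 0 → fail=0;  out ∅∪∅=∅
  n2('de'): parent n1 fail=0; on 'e' 0 → fail=7;  out ∅∪∅=∅
  n8('eb'): parent n7 fail=0; on 'b' 0 → fail=24;  out ∅∪∅=∅
  n12('ca'): parent n11 fail=0; on 'a' 0 → fail=0;  out ∅∪∅=∅
  n15('ec'): parent n7 fail=0; on 'c' 0 → fail=11;  out ∅∪{4}={4}
  n19('ce'): parent n11 fail=0; on 'e' 0 → fail=7;  out ∅∪∅=∅
  n25('be'): parent n24 fail=0; on 'e' 0 → fail=7;  out {6}∪∅={6}
  n3('dea'): parent n2 fail=7; on 'a' 7→0 → fail=0;  out ∅∪∅=∅
  n9('ebd'): parent n8 fail=24; on 'd' 24→0 → fail=1;  out ∅∪∅=∅
  n13('cae'): parent n12 fail=0; on 'e' 0 → fail=7;  out ∅∪∅=∅
  n16('eca'): parent n15 fail=11; on 'a' 11 → fail=12;  out ∅∪∅=∅
  n20('ced'): parent n19 fail=7; on 'd' 7→0 → fail=1;  out ∅∪∅=∅
  n4('deae'): parent n3 fail=0; on 'e' 0 → fail=7;  out ∅∪∅=∅
  n10('ebde'): parent n9 fail=1; on 'e' 1 → fail=2;  out {1}∪∅={1}
  n14('caee'): parent n13 fail=7; on 'e' 7→0 → fail=7;  out {2}∪∅={2}
  n17('ecab'): parent n16 fail=12; on 'b' 12→0 → fail=24;  out ∅∪∅=∅
  n21('cedd'): parent n20 fail=1; on 'd' 1→0 → fail=1;  out ∅∪∅=∅
  n5('deaed'): parent n4 fail=7; on 'd' 7→0 → fail=1;  out ∅∪∅=∅
  n18('ecabe'): parent n17 fail=24; on 'e' 24 → fail=25;  out {3}∪{6}={3,6}
  n22('ceddb'): parent n21 fail=1; on 'b' 1→0 → fail=24;  out ∅∪∅=∅
  n6('deaedc'): parent n5 fail=1; on 'c' 1→0 → fail=11;  out {0}∪{4}={0,4}
  n23('ceddba'): parent n22 fail=24; on 'a' 24→0 → fail=0;  out {5}∪∅={5}

Scan:
pos 0 'e': at 7
pos 1 'b': at 8
pos 2 'd': at 9
pos 3 'e': at 10  ** P1@[0:3]
pos 4 'a': at 3 ·f
pos 5 'c': at 11 ·f  ** P4@[5:5]
pos 6 'e': at 19
pos 7 'd': at 20
pos 8 'd': at 21
pos 9 'b': at 22
pos 10 'a': at 23  ** P5@[5:10]
pos 11 'a': at 0 ·f
pos 12 'b': at 24
pos 13 'e': at 25  ** P6@[12:13]
pos 14 'd': at 1 ·f
pos 15 'e': at 2
pos 16 'a': at 3
pos 17 'e': at 4
pos 18 'd': at 5
pos 19 'c': at 6  ** P0@[14:19],P4@[19:19]
pos 20 'c': at 11 ·f  ** P4@[20:20]
pos 21 'a': at 12
pos 22 'e': at 13
pos 23 'e': at 14  ** P2@[20:23]
pos 24 'd': at 1 ·f
pos 25 'e': at 2
pos 26 'd': at 1 ·f
pos 27 'c': at 11 ·f  ** P4@[27:27]
pos 28 'e': at 19
pos 29 'd': at 20

Matches: [[3,1],[5,4],[10,5],[13,6],[19,0],[19,4],[20,4],[23,2],[27,4]]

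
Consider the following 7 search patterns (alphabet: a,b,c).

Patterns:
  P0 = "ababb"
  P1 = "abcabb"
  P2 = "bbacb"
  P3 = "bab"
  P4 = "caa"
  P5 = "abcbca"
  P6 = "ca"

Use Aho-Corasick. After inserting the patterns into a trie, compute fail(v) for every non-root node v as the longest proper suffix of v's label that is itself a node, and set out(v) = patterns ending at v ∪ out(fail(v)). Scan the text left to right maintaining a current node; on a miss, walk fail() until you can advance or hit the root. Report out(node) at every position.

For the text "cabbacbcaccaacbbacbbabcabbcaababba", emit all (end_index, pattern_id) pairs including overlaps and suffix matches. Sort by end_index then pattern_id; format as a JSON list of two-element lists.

Construct AC machine:
Trie (insert patterns):
  n0 'ε': a→1 b→10 c→17
  n1 'a': b→2
  n2 'ab': a→3 c→6
  n3 'aba': b→4
  n4 'abab': b→5
  n5 'ababb': ·  [P0 ends]
  n6 'abc': a→7 b→20
  n7 'abca': b→8
  n8 'abcab': b→9
  n9 'abcabb': ·  [P1 ends]
  n10 'b': a→15 b→11
  n11 'bb': a→12
  n12 'bba': c→13
  n13 'bbac': b→14
  n14 'bbacb': ·  [P2 ends]
  n15 'ba': b→16
  n16 'bab': ·  [P3 ends]
  n17 'c': a→18
  n18 'ca': a→19  [P6 ends]
  n19 'caa': ·  [P4 ends]
  n20 'abcb': c→21
  n21 'abcbc': a→22
  n22 'abcbca': ·  [P5 ends]

BFS fail/out derivation:
  n1('a'): parent n0 fail=0; on 'a' 0 → fail=0;  out ∅∪∅=∅
  n10('b'): parent n0 fail=0; on 'b' 0 → fail=0;  out ∅∪∅=∅
  n17('c'): parent n0 fail=0; on 'c' 0 → fail=0;  out ∅∪∅=∅
  n2('ab'): parent n1 fail=0; on 'b' 0 → fail=10;  out ∅∪∅=∅
  n11('bb'): parent n10 fail=0; on 'b' 0 → fail=10;  out ∅∪∅=∅
  n15('ba'): parent n10 fail=0; on 'a' 0 → fail=1;  out ∅∪∅=∅
  n18('ca'): parent n17 fail=0; on 'a' 0 → fail=1;  out {6}∪∅={6}
  n3('aba'): parent n2 fail=10; on 'a' 10 → fail=15;  out ∅∪∅=∅
  n6('abc'): parent n2 fail=10; on 'c' 10→0 → fail=17;  out ∅∪∅=∅
  n12('bba'): parent n11 fail=10; on 'a' 10 → fail=15;  out ∅∪∅=∅
  n16('bab'): parent n15 fail=1; on 'b' 1 → fail=2;  out {3}∪∅={3}
  n19('caa'): parent n18 fail=1; on 'a' 1→0 → fail=1;  out {4}∪∅={4}
  n4('abab'): parent n3 fail=15; on 'b' 15 → fail=16;  out ∅∪{3}={3}
  n7('abca'): parent n6 fail=17; on 'a' 17 → fail=18;  out ∅∪{6}={6}
  n13('bbac'): parent n12 fail=15; on 'c' 15→1→0 → fail=17;  out ∅∪∅=∅
  n20('abcb'): parent n6 fail=17; on 'b' 17→0 → fail=10;  out ∅∪∅=∅
  n5('ababb'): parent n4 fail=16; on 'b' 16→2→10 → fail=11;  out {0}∪∅={0}
  n8('abcab'): parent n7 fail=18; on 'b' 18→1 → fail=2;  out ∅∪∅=∅
  n14('bbacb'): parent n13 fail=17; on 'b' 17→0 → fail=10;  out {2}∪∅={2}
  n21('abcbc'): parent n20 fail=10; on 'c' 10→0 → fail=17;  out ∅∪∅=∅
  n9('abcabb'): parent n8 fail=2; on 'b' 2→10 → fail=11;  out {1}∪∅={1}
  n22('abcbca'): parent n21 fail=17; on 'a' 17 → fail=18;  out {5}∪{6}={5,6}

Text stream:
[0] read 'c'  n0⇒n17
[1] read 'a'  n17⇒n18  emit P6@[0:1]
[2] read 'b'  n18⇒n2 ·f
[3] read 'b'  n2⇒n11 ·f
[4] read 'a'  n11⇒n12
[5] read 'c'  n12⇒n13
[6] read 'b'  n13⇒n14  emit P2@[2:6]
[7] read 'c'  n14⇒n17 ·f
[8] read 'a'  n17⇒n18  emit P6@[7:8]
[9] read 'c'  n18⇒n17 ·f
[10] read 'c'  n17⇒n17 ·f
[11] read 'a'  n17⇒n18  emit P6@[10:11]
[12] read 'a'  n18⇒n19  emit P4@[10:12]
[13] read 'c'  n19⇒n17 ·f
[14] read 'b'  n17⇒n10 ·f
[15] read 'b'  n10⇒n11
[16] read 'a'  n11⇒n12
[17] read 'c'  n12⇒n13
[18] read 'b'  n13⇒n14  emit P2@[14:18]
[19] read 'b'  n14⇒n11 ·f
[20] read 'a'  n11⇒n12
[21] read 'b'  n12⇒n16 ·f  emit P3@[19:21]
[22] read 'c'  n16⇒n6 ·f
[23] read 'a'  n6⇒n7  emit P6@[22:23]
[24] read 'b'  n7⇒n8
[25] read 'b'  n8⇒n9  emit P1@[20:25]
[26] read 'c'  n9⇒n17 ·f
[27] read 'a'  n17⇒n18  emit P6@[26:27]
[28] read 'a'  n18⇒n19  emit P4@[26:28]
[29] read 'b'  n19⇒n2 ·f
[30] read 'a'  n2⇒n3
[31] read 'b'  n3⇒n4  emit P3@[29:31]
[32] read 'b'  n4⇒n5  emit P0@[28:32]
[33] read 'a'  n5⇒n12 ·f

Result: [[1,6],[6,2],[8,6],[11,6],[12,4],[18,2],[21,3],[23,6],[25,1],[27,6],[28,4],[31,3],[32,0]]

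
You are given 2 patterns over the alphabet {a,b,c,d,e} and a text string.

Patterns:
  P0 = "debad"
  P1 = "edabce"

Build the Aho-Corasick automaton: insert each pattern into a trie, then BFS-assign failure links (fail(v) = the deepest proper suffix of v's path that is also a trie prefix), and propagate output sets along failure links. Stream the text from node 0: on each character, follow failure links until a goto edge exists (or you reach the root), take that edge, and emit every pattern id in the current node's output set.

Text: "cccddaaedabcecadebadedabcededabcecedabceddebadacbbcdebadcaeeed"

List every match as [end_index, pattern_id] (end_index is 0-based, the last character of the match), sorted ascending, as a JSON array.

Build automaton:
Trie nodes:
  n0 'ε': d→1 e→6
  n1 'd': e→2
  n2 'de': b→3
  n3 'deb': a→4
  n4 'deba': d→5
  n5 'debad': ·  [P0 ends]
  n6 'e': d→7
  n7 'ed': a→8
  n8 'eda': b→9
  n9 'edab': c→10
  n10 'edabc': e→11
  n11 'edabce': ·  [P1 ends]

Failure links (BFS by depth):
  n1('d'): parent n0 fail=0; on 'd' 0 → fail=0;  out ∅∪∅=∅
  n6('e'): parent n0 fail=0; on 'e' 0 → fail=0;  out ∅∪∅=∅
  n2('de'): parent n1 fail=0; on 'e' 0 → fail=6;  out ∅∪∅=∅
  n7('ed'): parent n6 fail=0; on 'd' 0 → fail=1;  out ∅∪∅=∅
  n3('deb'): parent n2 fail=6; on 'b' 6→0 → fail=0;  out ∅∪∅=∅
  n8('eda'): parent n7 fail=1; on 'a' 1→0 → fail=0;  out ∅∪∅=∅
  n4('deba'): parent n3 fail=0; on 'a' 0 → fail=0;  out ∅∪∅=∅
  n9('edab'): parent n8 fail=0; on 'b' 0 → fail=0;  out ∅∪∅=∅
  n5('debad'): parent n4 fail=0; on 'd' 0 → fail=1;  out {0}∪∅={0}
  n10('edabc'): parent n9 fail=0; on 'c' 0 → fail=0;  out ∅∪∅=∅
  n11('edabce'): parent n10 fail=0; on 'e' 0 → fail=6;  out {1}∪∅={1}

Scan:
pos 0 'c': at 0
pos 1 'c': at 0
pos 2 'c': at 0
pos 3 'd': at 1
pos 4 'd': at 1 (fail-walked)
pos 5 'a': at 0 (fail-walked)
pos 6 'a': at 0
pos 7 'e': at 6
pos 8 'd': at 7
pos 9 'a': at 8
pos 10 'b': at 9
pos 11 'c': at 10
pos 12 'e': at 11  ** P1@[7:12]
pos 13 'c': at 0 (fail-walked)
pos 14 'a': at 0
pos 15 'd': at 1
pos 16 'e': at 2
pos 17 'b': at 3
pos 18 'a': at 4
pos 19 'd': at 5  ** P0@[15:19]
pos 20 'e': at 2 (fail-walked)
pos 21 'd': at 7 (fail-walked)
pos 22 'a': at 8
pos 23 'b': at 9
pos 24 'c': at 10
pos 25 'e': at 11  ** P1@[20:25]
pos 26 'd': at 7 (fail-walked)
pos 27 'e': at 2 (fail-walked)
pos 28 'd': at 7 (fail-walked)
pos 29 'a': at 8
pos 30 'b': at 9
pos 31 'c': at 10
pos 32 'e': at 11  ** P1@[27:32]
pos 33 'c': at 0 (fail-walked)
pos 34 'e': at 6
pos 35 'd': at 7
pos 36 'a': at 8
pos 37 'b': at 9
pos 38 'c': at 10
pos 39 'e': at 11  ** P1@[34:39]
pos 40 'd': at 7 (fail-walked)
pos 41 'd': at 1 (fail-walked)
pos 42 'e': at 2
pos 43 'b': at 3
pos 44 'a': at 4
pos 45 'd': at 5  ** P0@[41:45]
pos 46 'a': at 0 (fail-walked)
pos 47 'c': at 0
pos 48 'b': at 0
pos 49 'b': at 0
pos 50 'c': at 0
pos 51 'd': at 1
pos 52 'e': at 2
pos 53 'b': at 3
pos 54 'a': at 4
pos 55 'd': at 5  ** P0@[51:55]
pos 56 'c': at 0 (fail-walked)
pos 57 'a': at 0
pos 58 'e': at 6
pos 59 'e': at 6 (fail-walked)
pos 60 'e': at 6 (fail-walked)
pos 61 'd': at 7

Matches: [[12,1],[19,0],[25,1],[32,1],[39,1],[45,0],[55,0]]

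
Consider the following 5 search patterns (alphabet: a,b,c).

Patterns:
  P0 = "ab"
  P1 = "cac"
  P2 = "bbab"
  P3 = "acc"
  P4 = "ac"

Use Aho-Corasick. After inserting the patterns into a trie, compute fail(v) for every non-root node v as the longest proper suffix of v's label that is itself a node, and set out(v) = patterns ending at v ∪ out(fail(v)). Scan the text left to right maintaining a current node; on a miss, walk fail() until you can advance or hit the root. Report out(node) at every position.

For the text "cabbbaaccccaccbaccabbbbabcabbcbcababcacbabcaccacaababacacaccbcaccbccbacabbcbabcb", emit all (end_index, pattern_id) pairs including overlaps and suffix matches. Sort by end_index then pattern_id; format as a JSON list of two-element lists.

Build automaton:
Trie nodes:
  n0 'ε': a→1 b→6 c→3
  n1 'a': b→2 c→10
  n2 'ab': ·  ←P0
  n3 'c': a→4
  n4 'ca': c→5
  n5 'cac': ·  ←P1
  n6 'b': b→7
  n7 'bb': a→8
  n8 'bba': b→9
  n9 'bbab': ·  ←P2
  n10 'ac': c→11  ←P4
  n11 'acc': ·  ←P3

Failure links (BFS by depth):
  n1('a'): parent n0 fail=0; on 'a' 0 → fail=0;  out ∅∪∅=∅
  n3('c'): parent n0 fail=0; on 'c' 0 → fail=0;  out ∅∪∅=∅
  n6('b'): parent n0 fail=0; on 'b' 0 → fail=0;  out ∅∪∅=∅
  n2('ab'): parent n1 fail=0; on 'b' 0 → fail=6;  out {0}∪∅={0}
  n4('ca'): parent n3 fail=0; on 'a' 0 → fail=1;  out ∅∪∅=∅
  n7('bb'): parent n6 fail=0; on 'b' 0 → fail=6;  out ∅∪∅=∅
  n10('ac'): parent n1 fail=0; on 'c' 0 → fail=3;  out {4}∪∅={4}
  n5('cac'): parent n4 fail=1; on 'c' 1 → fail=10;  out {1}∪{4}={1,4}
  n8('bba'): parent n7 fail=6; on 'a' 6→0 → fail=1;  out ∅∪∅=∅
  n11('acc'): parent n10 fail=3; on 'c' 3→0 → fail=3;  out {3}∪∅={3}
  n9('bbab'): parent n8 fail=1; on 'b' 1 → fail=2;  out {2}∪{0}={0,2}

Scan:
pos 0 'c': at 3
pos 1 'a': at 4
pos 2 'b': at 2 (fail-walked)  → match P0@[1:2]
pos 3 'b': at 7 (fail-walked)
pos 4 'b': at 7 (fail-walked)
pos 5 'a': at 8
pos 6 'a': at 1 (fail-walked)
pos 7 'c': at 10  → match P4@[6:7]
pos 8 'c': at 11  → match P3@[6:8]
pos 9 'c': at 3 (fail-walked)
pos 10 'c': at 3 (fail-walked)
pos 11 'a': at 4
pos 12 'c': at 5  → match P1@[10:12],P4@[11:12]
pos 13 'c': at 11 (fail-walked)  → match P3@[11:13]
pos 14 'b': at 6 (fail-walked)
pos 15 'a': at 1 (fail-walked)
pos 16 'c': at 10  → match P4@[15:16]
pos 17 'c': at 11  → match P3@[15:17]
pos 18 'a': at 4 (fail-walked)
pos 19 'b': at 2 (fail-walked)  → match P0@[18:19]
pos 20 'b': at 7 (fail-walked)
pos 21 'b': at 7 (fail-walked)
pos 22 'b': at 7 (fail-walked)
pos 23 'a': at 8
pos 24 'b': at 9  → match P0@[23:24],P2@[21:24]
pos 25 'c': at 3 (fail-walked)
pos 26 'a': at 4
pos 27 'b': at 2 (fail-walked)  → match P0@[26:27]
pos 28 'b': at 7 (fail-walked)
pos 29 'c': at 3 (fail-walked)
pos 30 'b': at 6 (fail-walked)
pos 31 'c': at 3 (fail-walked)
pos 32 'a': at 4
pos 33 'b': at 2 (fail-walked)  → match P0@[32:33]
pos 34 'a': at 1 (fail-walked)
pos 35 'b': at 2  → match P0@[34:35]
pos 36 'c': at 3 (fail-walked)
pos 37 'a': at 4
pos 38 'c': at 5  → match P1@[36:38],P4@[37:38]
pos 39 'b': at 6 (fail-walked)
pos 40 'a': at 1 (fail-walked)
pos 41 'b': at 2  → match P0@[40:41]
pos 42 'c': at 3 (fail-walked)
pos 43 'a': at 4
pos 44 'c': at 5  → match P1@[42:44],P4@[43:44]
pos 45 'c': at 11 (fail-walked)  → match P3@[43:45]
pos 46 'a': at 4 (fail-walked)
pos 47 'c': at 5  → match P1@[45:47],P4@[46:47]
pos 48 'a': at 4 (fail-walked)
pos 49 'a': at 1 (fail-walked)
pos 50 'b': at 2  → match P0@[49:50]
pos 51 'a': at 1 (fail-walked)
pos 52 'b': at 2  → match P0@[51:52]
pos 53 'a': at 1 (fail-walked)
pos 54 'c': at 10  → match P4@[53:54]
pos 55 'a': at 4 (fail-walked)
pos 56 'c': at 5  → match P1@[54:56],P4@[55:56]
pos 57 'a': at 4 (fail-walked)
pos 58 'c': at 5  → match P1@[56:58],P4@[57:58]
pos 59 'c': at 11 (fail-walked)  → match P3@[57:59]
pos 60 'b': at 6 (fail-walked)
pos 61 'c': at 3 (fail-walked)
pos 62 'a': at 4
pos 63 'c': at 5  → match P1@[61:63],P4@[62:63]
pos 64 'c': at 11 (fail-walked)  → match P3@[62:64]
pos 65 'b': at 6 (fail-walked)
pos 66 'c': at 3 (fail-walked)
pos 67 'c': at 3 (fail-walked)
pos 68 'b': at 6 (fail-walked)
pos 69 'a': at 1 (fail-walked)
pos 70 'c': at 10  → match P4@[69:70]
pos 71 'a': at 4 (fail-walked)
pos 72 'b': at 2 (fail-walked)  → match P0@[71:72]
pos 73 'b': at 7 (fail-walked)
pos 74 'c': at 3 (fail-walked)
pos 75 'b': at 6 (fail-walked)
pos 76 'a': at 1 (fail-walked)
pos 77 'b': at 2  → match P0@[76:77]
pos 78 'c': at 3 (fail-walked)
pos 79 'b': at 6 (fail-walked)

Matches: [[2,0],[7,4],[8,3],[12,1],[12,4],[13,3],[16,4],[17,3],[19,0],[24,0],[24,2],[27,0],[33,0],[35,0],[38,1],[38,4],[41,0],[44,1],[44,4],[45,3],[47,1],[47,4],[50,0],[52,0],[54,4],[56,1],[56,4],[58,1],[58,4],[59,3],[63,1],[63,4],[64,3],[70,4],[72,0],[77,0]]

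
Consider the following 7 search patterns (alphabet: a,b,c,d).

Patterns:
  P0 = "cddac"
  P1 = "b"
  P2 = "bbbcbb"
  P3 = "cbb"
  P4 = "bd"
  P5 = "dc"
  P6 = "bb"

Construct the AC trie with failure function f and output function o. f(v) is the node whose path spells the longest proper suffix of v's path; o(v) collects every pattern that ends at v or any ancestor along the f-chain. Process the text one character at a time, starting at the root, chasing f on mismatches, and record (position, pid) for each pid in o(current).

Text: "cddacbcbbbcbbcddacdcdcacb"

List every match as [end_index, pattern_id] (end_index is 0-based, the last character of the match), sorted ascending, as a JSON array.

Build:
Trie nodes:
  0='ε' goto b→6 c→1 d→15
  1='c' goto b→12 d→2
  2='cd' goto d→3
  3='cdd' goto a→4
  4='cdda' goto c→5
  5='cddac' goto ·  ←P0
  6='b' goto b→7 d→14  ←P1
  7='bb' goto b→8  ←P6
  8='bbb' goto c→9
  9='bbbc' goto b→10
  10='bbbcb' goto b→11
  11='bbbcbb' goto ·  ←P2
  12='cb' goto b→13
  13='cbb' goto ·  ←P3
  14='bd' goto ·  ←P4
  15='d' goto c→16
  16='dc' goto ·  ←P5

BFS fail/out derivation:
  fail(1) 'c': from fail(0)=0 chase 'c': 0 ⇒ 0;  out=∅∪out(0)=∅
  fail(6) 'b': from fail(0)=0 chase 'b': 0 ⇒ 0;  out={1}∪out(0)={1}
  fail(15) 'd': from fail(0)=0 chase 'd': 0 ⇒ 0;  out=∅∪out(0)=∅
  fail(2) 'cd': from fail(1)=0 chase 'd': 0 ⇒ 15;  out=∅∪out(15)=∅
  fail(7) 'bb': from fail(6)=0 chase 'b': 0 ⇒ 6;  out={6}∪out(6)={1,6}
  fail(12) 'cb': from fail(1)=0 chase 'b': 0 ⇒ 6;  out=∅∪out(6)={1}
  fail(14) 'bd': from fail(6)=0 chase 'd': 0 ⇒ 15;  out={4}∪out(15)={4}
  fail(16) 'dc': from fail(15)=0 chase 'c': 0 ⇒ 1;  out={5}∪out(1)={5}
  fail(3) 'cdd': from fail(2)=15 chase 'd': 15→0 ⇒ 15;  out=∅∪out(15)=∅
  fail(8) 'bbb': from fail(7)=6 chase 'b': 6 ⇒ 7;  out=∅∪out(7)={1,6}
  fail(13) 'cbb': from fail(12)=6 chase 'b': 6 ⇒ 7;  out={3}∪out(7)={1,3,6}
  fail(4) 'cdda': from fail(3)=15 chase 'a': 15→0 ⇒ 0;  out=∅∪out(0)=∅
  fail(9) 'bbbc': from fail(8)=7 chase 'c': 7→6→0 ⇒ 1;  out=∅∪out(1)=∅
  fail(5) 'cddac': from fail(4)=0 chase 'c': 0 ⇒ 1;  out={0}∪out(1)={0}
  fail(10) 'bbbcb': from fail(9)=1 chase 'b': 1 ⇒ 12;  out=∅∪out(12)={1}
  fail(11) 'bbbcbb': from fail(10)=12 chase 'b': 12 ⇒ 13;  out={2}∪out(13)={1,2,3,6}

Run:
pos 0 'c': at 1
pos 1 'd': at 2
pos 2 'd': at 3
pos 3 'a': at 4
pos 4 'c': at 5  ** P0@[0:4]
pos 5 'b': at 12 (fail-walked)  ** P1@[5:5]
pos 6 'c': at 1 (fail-walked)
pos 7 'b': at 12  ** P1@[7:7]
pos 8 'b': at 13  ** P1@[8:8],P3@[6:8],P6@[7:8]
pos 9 'b': at 8 (fail-walked)  ** P1@[9:9],P6@[8:9]
pos 10 'c': at 9
pos 11 'b': at 10  ** P1@[11:11]
pos 12 'b': at 11  ** P1@[12:12],P2@[7:12],P3@[10:12],P6@[11:12]
pos 13 'c': at 1 (fail-walked)
pos 14 'd': at 2
pos 15 'd': at 3
pos 16 'a': at 4
pos 17 'c': at 5  ** P0@[13:17]
pos 18 'd': at 2 (fail-walked)
pos 19 'c': at 16 (fail-walked)  ** P5@[18:19]
pos 20 'd': at 2 (fail-walked)
pos 21 'c': at 16 (fail-walked)  ** P5@[20:21]
pos 22 'a': at 0 (fail-walked)
pos 23 'c': at 1
pos 24 'b': at 12  ** P1@[24:24]

All matches (sorted): [[4,0],[5,1],[7,1],[8,1],[8,3],[8,6],[9,1],[9,6],[11,1],[12,1],[12,2],[12,3],[12,6],[17,0],[19,5],[21,5],[24,1]]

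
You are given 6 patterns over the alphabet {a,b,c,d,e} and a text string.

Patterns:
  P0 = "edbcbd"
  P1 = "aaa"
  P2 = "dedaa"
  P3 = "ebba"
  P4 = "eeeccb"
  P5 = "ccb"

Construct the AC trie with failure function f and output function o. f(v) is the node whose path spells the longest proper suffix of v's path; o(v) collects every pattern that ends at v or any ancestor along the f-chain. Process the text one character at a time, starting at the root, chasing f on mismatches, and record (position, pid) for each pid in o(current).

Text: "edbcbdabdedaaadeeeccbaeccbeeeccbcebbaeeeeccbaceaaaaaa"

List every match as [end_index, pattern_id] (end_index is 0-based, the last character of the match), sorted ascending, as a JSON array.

Build automaton:
Trie (insert patterns):
  n0 'ε': a→7 c→23 d→10 e→1
  n1 'e': b→15 d→2 e→18
  n2 'ed': b→3
  n3 'edb': c→4
  n4 'edbc': b→5
  n5 'edbcb': d→6
  n6 'edbcbd': ·  [P0 ends]
  n7 'a': a→8
  n8 'aa': a→9
  n9 'aaa': ·  [P1 ends]
  n10 'd': e→11
  n11 'de': d→12
  n12 'ded': a→13
  n13 'deda': a→14
  n14 'dedaa': ·  [P2 ends]
  n15 'eb': b→16
  n16 'ebb': a→17
  n17 'ebba': ·  [P3 ends]
  n18 'ee': e→19
  n19 'eee': c→20
  n20 'eeec': c→21
  n21 'eeecc': b→22
  n22 'eeeccb': ·  [P4 ends]
  n23 'c': c→24
  n24 'cc': b→25
  n25 'ccb': ·  [P5 ends]

BFS fail/out derivation:
  fail(1) 'e': from fail(0)=0 chase 'e': 0 ⇒ 0;  out=∅∪out(0)=∅
  fail(7) 'a': from fail(0)=0 chase 'a': 0 ⇒ 0;  out=∅∪out(0)=∅
  fail(10) 'd': from fail(0)=0 chase 'd': 0 ⇒ 0;  out=∅∪out(0)=∅
  fail(23) 'c': from fail(0)=0 chase 'c': 0 ⇒ 0;  out=∅∪out(0)=∅
  fail(2) 'ed': from fail(1)=0 chase 'd': 0 ⇒ 10;  out=∅∪out(10)=∅
  fail(8) 'aa': from fail(7)=0 chase 'a': 0 ⇒ 7;  out=∅∪out(7)=∅
  fail(11) 'de': from fail(10)=0 chase 'e': 0 ⇒ 1;  out=∅∪out(1)=∅
  fail(15) 'eb': from fail(1)=0 chase 'b': 0 ⇒ 0;  out=∅∪out(0)=∅
  fail(18) 'ee': from fail(1)=0 chase 'e': 0 ⇒ 1;  out=∅∪out(1)=∅
  fail(24) 'cc': from fail(23)=0 chase 'c': 0 ⇒ 23;  out=∅∪out(23)=∅
  fail(3) 'edb': from fail(2)=10 chase 'b': 10→0 ⇒ 0;  out=∅∪out(0)=∅
  fail(9) 'aaa': from fail(8)=7 chase 'a': 7 ⇒ 8;  out={1}∪out(8)={1}
  fail(12) 'ded': from fail(11)=1 chase 'd': 1 ⇒ 2;  out=∅∪out(2)=∅
  fail(16) 'ebb': from fail(15)=0 chase 'b': 0 ⇒ 0;  out=∅∪out(0)=∅
  fail(19) 'eee': from fail(18)=1 chase 'e': 1 ⇒ 18;  out=∅∪out(18)=∅
  fail(25) 'ccb': from fail(24)=23 chase 'b': 23→0 ⇒ 0;  out={5}∪out(0)={5}
  fail(4) 'edbc': from fail(3)=0 chase 'c': 0 ⇒ 23;  out=∅∪out(23)=∅
  fail(13) 'deda': from fail(12)=2 chase 'a': 2→10→0 ⇒ 7;  out=∅∪out(7)=∅
  fail(17) 'ebba': from fail(16)=0 chase 'a': 0 ⇒ 7;  out={3}∪out(7)={3}
  fail(20) 'eeec': from fail(19)=18 chase 'c': 18→1→0 ⇒ 23;  out=∅∪out(23)=∅
  fail(5) 'edbcb': from fail(4)=23 chase 'b': 23→0 ⇒ 0;  out=∅∪out(0)=∅
  fail(14) 'dedaa': from fail(13)=7 chase 'a': 7 ⇒ 8;  out={2}∪out(8)={2}
  fail(21) 'eeecc': from fail(20)=23 chase 'c': 23 ⇒ 24;  out=∅∪out(24)=∅
  fail(6) 'edbcbd': from fail(5)=0 chase 'd': 0 ⇒ 10;  out={0}∪out(10)={0}
  fail(22) 'eeeccb': from fail(21)=24 chase 'b': 24 ⇒ 25;  out={4}∪out(25)={4,5}

Text stream:
pos 0 'e': at 1
pos 1 'd': at 2
pos 2 'b': at 3
pos 3 'c': at 4
pos 4 'b': at 5
pos 5 'd': at 6  → match P0@[0:5]
pos 6 'a': at 7 (fail-walked)
pos 7 'b': at 0 (fail-walked)
pos 8 'd': at 10
pos 9 'e': at 11
pos 10 'd': at 12
pos 11 'a': at 13
pos 12 'a': at 14  → match P2@[8:12]
pos 13 'a': at 9 (fail-walked)  → match P1@[11:13]
pos 14 'd': at 10 (fail-walked)
pos 15 'e': at 11
pos 16 'e': at 18 (fail-walked)
pos 17 'e': at 19
pos 18 'c': at 20
pos 19 'c': at 21
pos 20 'b': at 22  → match P4@[15:20],P5@[18:20]
pos 21 'a': at 7 (fail-walked)
pos 22 'e': at 1 (fail-walked)
pos 23 'c': at 23 (fail-walked)
pos 24 'c': at 24
pos 25 'b': at 25  → match P5@[23:25]
pos 26 'e': at 1 (fail-walked)
pos 27 'e': at 18
pos 28 'e': at 19
pos 29 'c': at 20
pos 30 'c': at 21
pos 31 'b': at 22  → match P4@[26:31],P5@[29:31]
pos 32 'c': at 23 (fail-walked)
pos 33 'e': at 1 (fail-walked)
pos 34 'b': at 15
pos 35 'b': at 16
pos 36 'a': at 17  → match P3@[33:36]
pos 37 'e': at 1 (fail-walked)
pos 38 'e': at 18
pos 39 'e': at 19
pos 40 'e': at 19 (fail-walked)
pos 41 'c': at 20
pos 42 'c': at 21
pos 43 'b': at 22  → match P4@[38:43],P5@[41:43]
pos 44 'a': at 7 (fail-walked)
pos 45 'c': at 23 (fail-walked)
pos 46 'e': at 1 (fail-walked)
pos 47 'a': at 7 (fail-walked)
pos 48 'a': at 8
pos 49 'a': at 9  → match P1@[47:49]
pos 50 'a': at 9 (fail-walked)  → match P1@[48:50]
pos 51 'a': at 9 (fail-walked)  → match P1@[49:51]
pos 52 'a': at 9 (fail-walked)  → match P1@[50:52]

Matches: [[5,0],[12,2],[13,1],[20,4],[20,5],[25,5],[31,4],[31,5],[36,3],[43,4],[43,5],[49,1],[50,1],[51,1],[52,1]]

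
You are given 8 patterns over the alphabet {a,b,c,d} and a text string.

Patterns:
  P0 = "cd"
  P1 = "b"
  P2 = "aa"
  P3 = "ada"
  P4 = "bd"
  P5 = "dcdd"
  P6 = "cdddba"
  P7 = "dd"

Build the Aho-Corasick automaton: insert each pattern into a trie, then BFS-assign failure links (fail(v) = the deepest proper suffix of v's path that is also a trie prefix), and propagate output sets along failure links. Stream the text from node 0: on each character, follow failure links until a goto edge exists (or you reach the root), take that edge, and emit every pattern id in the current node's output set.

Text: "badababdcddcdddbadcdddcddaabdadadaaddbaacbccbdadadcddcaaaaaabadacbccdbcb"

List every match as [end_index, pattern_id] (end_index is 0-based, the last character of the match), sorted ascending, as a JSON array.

Construct AC machine:
Trie nodes:
  n0 'ε': a→4 b→3 c→1 d→9
  n1 'c': d→2
  n2 'cd': d→13  ←P0
  n3 'b': d→8  ←P1
  n4 'a': a→5 d→6
  n5 'aa': ·  ←P2
  n6 'ad': a→7
  n7 'ada': ·  ←P3
  n8 'bd': ·  ←P4
  n9 'd': c→10 d→17
  n10 'dc': d→11
  n11 'dcd': d→12
  n12 'dcdd': ·  ←P5
  n13 'cdd': d→14
  n14 'cddd': b→15
  n15 'cdddb': a→16
  n16 'cdddba': ·  ←P6
  n17 'dd': ·  ←P7

BFS fail/out derivation:
  n1('c'): parent n0 fail=0; on 'c' 0 → fail=0;  out ∅∪∅=∅
  n3('b'): parent n0 fail=0; on 'b' 0 → fail=0;  out {1}∪∅={1}
  n4('a'): parent n0 fail=0; on 'a' 0 → fail=0;  out ∅∪∅=∅
  n9('d'): parent n0 fail=0; on 'd' 0 → fail=0;  out ∅∪∅=∅
  n2('cd'): parent n1 fail=0; on 'd' 0 → fail=9;  out {0}∪∅={0}
  n5('aa'): parent n4 fail=0; on 'a' 0 → fail=4;  out {2}∪∅={2}
  n6('ad'): parent n4 fail=0; on 'd' 0 → fail=9;  out ∅∪∅=∅
  n8('bd'): parent n3 fail=0; on 'd' 0 → fail=9;  out {4}∪∅={4}
  n10('dc'): parent n9 fail=0; on 'c' 0 → fail=1;  out ∅∪∅=∅
  n17('dd'): parent n9 fail=0; on 'd' 0 → fail=9;  out {7}∪∅={7}
  n7('ada'): parent n6 fail=9; on 'a' 9→0 → fail=4;  out {3}∪∅={3}
  n11('dcd'): parent n10 fail=1; on 'd' 1 → fail=2;  out ∅∪{0}={0}
  n13('cdd'): parent n2 fail=9; on 'd' 9 → fail=17;  out ∅∪{7}={7}
  n12('dcdd'): parent n11 fail=2; on 'd' 2 → fail=13;  out {5}∪{7}={5,7}
  n14('cddd'): parent n13 fail=17; on 'd' 17→9 → fail=17;  out ∅∪{7}={7}
  n15('cdddb'): parent n14 fail=17; on 'b' 17→9→0 → fail=3;  out ∅∪{1}={1}
  n16('cdddba'): parent n15 fail=3; on 'a' 3→0 → fail=4;  out {6}∪∅={6}

Run:
pos 0 'b': at 3  ** P1@[0:0]
pos 1 'a': at 4 ·f
pos 2 'd': at 6
pos 3 'a': at 7  ** P3@[1:3]
pos 4 'b': at 3 ·f  ** P1@[4:4]
pos 5 'a': at 4 ·f
pos 6 'b': at 3 ·f  ** P1@[6:6]
pos 7 'd': at 8  ** P4@[6:7]
pos 8 'c': at 10 ·f
pos 9 'd': at 11  ** P0@[8:9]
pos 10 'd': at 12  ** P5@[7:10],P7@[9:10]
pos 11 'c': at 10 ·f
pos 12 'd': at 11  ** P0@[11:12]
pos 13 'd': at 12  ** P5@[10:13],P7@[12:13]
pos 14 'd': at 14 ·f  ** P7@[13:14]
pos 15 'b': at 15  ** P1@[15:15]
pos 16 'a': at 16  ** P6@[11:16]
pos 17 'd': at 6 ·f
pos 18 'c': at 10 ·f
pos 19 'd': at 11  ** P0@[18:19]
pos 20 'd': at 12  ** P5@[17:20],P7@[19:20]
pos 21 'd': at 14 ·f  ** P7@[20:21]
pos 22 'c': at 10 ·f
pos 23 'd': at 11  ** P0@[22:23]
pos 24 'd': at 12  ** P5@[21:24],P7@[23:24]
pos 25 'a': at 4 ·f
pos 26 'a': at 5  ** P2@[25:26]
pos 27 'b': at 3 ·f  ** P1@[27:27]
pos 28 'd': at 8  ** P4@[27:28]
pos 29 'a': at 4 ·f
pos 30 'd': at 6
pos 31 'a': at 7  ** P3@[29:31]
pos 32 'd': at 6 ·f
pos 33 'a': at 7  ** P3@[31:33]
pos 34 'a': at 5 ·f  ** P2@[33:34]
pos 35 'd': at 6 ·f
pos 36 'd': at 17 ·f  ** P7@[35:36]
pos 37 'b': at 3 ·f  ** P1@[37:37]
pos 38 'a': at 4 ·f
pos 39 'a': at 5  ** P2@[38:39]
pos 40 'c': at 1 ·f
pos 41 'b': at 3 ·f  ** P1@[41:41]
pos 42 'c': at 1 ·f
pos 43 'c': at 1 ·f
pos 44 'b': at 3 ·f  ** P1@[44:44]
pos 45 'd': at 8  ** P4@[44:45]
pos 46 'a': at 4 ·f
pos 47 'd': at 6
pos 48 'a': at 7  ** P3@[46:48]
pos 49 'd': at 6 ·f
pos 50 'c': at 10 ·f
pos 51 'd': at 11  ** P0@[50:51]
pos 52 'd': at 12  ** P5@[49:52],P7@[51:52]
pos 53 'c': at 10 ·f
pos 54 'a': at 4 ·f
pos 55 'a': at 5  ** P2@[54:55]
pos 56 'a': at 5 ·f  ** P2@[55:56]
pos 57 'a': at 5 ·f  ** P2@[56:57]
pos 58 'a': at 5 ·f  ** P2@[57:58]
pos 59 'a': at 5 ·f  ** P2@[58:59]
pos 60 'b': at 3 ·f  ** P1@[60:60]
pos 61 'a': at 4 ·f
pos 62 'd': at 6
pos 63 'a': at 7  ** P3@[61:63]
pos 64 'c': at 1 ·f
pos 65 'b': at 3 ·f  ** P1@[65:65]
pos 66 'c': at 1 ·f
pos 67 'c': at 1 ·f
pos 68 'd': at 2  ** P0@[67:68]
pos 69 'b': at 3 ·f  ** P1@[69:69]
pos 70 'c': at 1 ·f
pos 71 'b': at 3 ·f  ** P1@[71:71]

All matches (sorted): [[0,1],[3,3],[4,1],[6,1],[7,4],[9,0],[10,5],[10,7],[12,0],[13,5],[13,7],[14,7],[15,1],[16,6],[19,0],[20,5],[20,7],[21,7],[23,0],[24,5],[24,7],[26,2],[27,1],[28,4],[31,3],[33,3],[34,2],[36,7],[37,1],[39,2],[41,1],[44,1],[45,4],[48,3],[51,0],[52,5],[52,7],[55,2],[56,2],[57,2],[58,2],[59,2],[60,1],[63,3],[65,1],[68,0],[69,1],[71,1]]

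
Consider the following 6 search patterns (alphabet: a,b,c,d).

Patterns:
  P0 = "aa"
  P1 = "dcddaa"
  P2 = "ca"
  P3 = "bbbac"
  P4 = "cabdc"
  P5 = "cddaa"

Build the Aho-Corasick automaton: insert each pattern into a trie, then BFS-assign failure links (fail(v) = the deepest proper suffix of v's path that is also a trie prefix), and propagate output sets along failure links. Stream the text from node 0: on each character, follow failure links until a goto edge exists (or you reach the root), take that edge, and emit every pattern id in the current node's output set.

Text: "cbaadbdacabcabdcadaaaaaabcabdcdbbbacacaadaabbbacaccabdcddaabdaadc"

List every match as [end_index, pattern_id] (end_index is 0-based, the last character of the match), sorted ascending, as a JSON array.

Build:
Trie (insert patterns):
  0='ε' goto a→1 b→11 c→9 d→3
  1='a' goto a→2
  2='aa' goto ·  [P0 ends]
  3='d' goto c→4
  4='dc' goto d→5
  5='dcd' goto d→6
  6='dcdd' goto a→7
  7='dcdda' goto a→8
  8='dcddaa' goto ·  [P1 ends]
  9='c' goto a→10 d→19
  10='ca' goto b→16  [P2 ends]
  11='b' goto b→12
  12='bb' goto b→13
  13='bbb' goto a→14
  14='bbba' goto c→15
  15='bbbac' goto ·  [P3 ends]
  16='cab' goto d→17
  17='cabd' goto c→18
  18='cabdc' goto ·  [P4 ends]
  19='cd' goto d→20
  20='cdd' goto a→21
  21='cdda' goto a→22
  22='cddaa' goto ·  [P5 ends]

BFS fail/out derivation:
  fail(1) 'a': from fail(0)=0 chase 'a': 0 ⇒ 0;  out=∅∪out(0)=∅
  fail(3) 'd': from fail(0)=0 chase 'd': 0 ⇒ 0;  out=∅∪out(0)=∅
  fail(9) 'c': from fail(0)=0 chase 'c': 0 ⇒ 0;  out=∅∪out(0)=∅
  fail(11) 'b': from fail(0)=0 chase 'b': 0 ⇒ 0;  out=∅∪out(0)=∅
  fail(2) 'aa': from fail(1)=0 chase 'a': 0 ⇒ 1;  out={0}∪out(1)={0}
  fail(4) 'dc': from fail(3)=0 chase 'c': 0 ⇒ 9;  out=∅∪out(9)=∅
  fail(10) 'ca': from fail(9)=0 chase 'a': 0 ⇒ 1;  out={2}∪out(1)={2}
  fail(12) 'bb': from fail(11)=0 chase 'b': 0 ⇒ 11;  out=∅∪out(11)=∅
  fail(19) 'cd': from fail(9)=0 chase 'd': 0 ⇒ 3;  out=∅∪out(3)=∅
  fail(5) 'dcd': from fail(4)=9 chase 'd': 9 ⇒ 19;  out=∅∪out(19)=∅
  fail(13) 'bbb': from fail(12)=11 chase 'b': 11 ⇒ 12;  out=∅∪out(12)=∅
  fail(16) 'cab': from fail(10)=1 chase 'b': 1→0 ⇒ 11;  out=∅∪out(11)=∅
  fail(20) 'cdd': from fail(19)=3 chase 'd': 3→0 ⇒ 3;  out=∅∪out(3)=∅
  fail(6) 'dcdd': from fail(5)=19 chase 'd': 19 ⇒ 20;  out=∅∪out(20)=∅
  fail(14) 'bbba': from fail(13)=12 chase 'a': 12→11→0 ⇒ 1;  out=∅∪out(1)=∅
  fail(17) 'cabd': from fail(16)=11 chase 'd': 11→0 ⇒ 3;  out=∅∪out(3)=∅
  fail(21) 'cdda': from fail(20)=3 chase 'a': 3→0 ⇒ 1;  out=∅∪out(1)=∅
  fail(7) 'dcdda': from fail(6)=20 chase 'a': 20 ⇒ 21;  out=∅∪out(21)=∅
  fail(15) 'bbbac': from fail(14)=1 chase 'c': 1→0 ⇒ 9;  out={3}∪out(9)={3}
  fail(18) 'cabdc': from fail(17)=3 chase 'c': 3 ⇒ 4;  out={4}∪out(4)={4}
  fail(22) 'cddaa': from fail(21)=1 chase 'a': 1 ⇒ 2;  out={5}∪out(2)={0,5}
  fail(8) 'dcddaa': from fail(7)=21 chase 'a': 21 ⇒ 22;  out={1}∪out(22)={0,1,5}

Run:
[0] read 'c'  n0⇒n9
[1] read 'b'  n9⇒n11 ·f
[2] read 'a'  n11⇒n1 ·f
[3] read 'a'  n1⇒n2  emit P0@[2:3]
[4] read 'd'  n2⇒n3 ·f
[5] read 'b'  n3⇒n11 ·f
[6] read 'd'  n11⇒n3 ·f
[7] read 'a'  n3⇒n1 ·f
[8] read 'c'  n1⇒n9 ·f
[9] read 'a'  n9⇒n10  emit P2@[8:9]
[10] read 'b'  n10⇒n16
[11] read 'c'  n16⇒n9 ·f
[12] read 'a'  n9⇒n10  emit P2@[11:12]
[13] read 'b'  n10⇒n16
[14] read 'd'  n16⇒n17
[15] read 'c'  n17⇒n18  emit P4@[11:15]
[16] read 'a'  n18⇒n10 ·f  emit P2@[15:16]
[17] read 'd'  n10⇒n3 ·f
[18] read 'a'  n3⇒n1 ·f
[19] read 'a'  n1⇒n2  emit P0@[18:19]
[20] read 'a'  n2⇒n2 ·f  emit P0@[19:20]
[21] read 'a'  n2⇒n2 ·f  emit P0@[20:21]
[22] read 'a'  n2⇒n2 ·f  emit P0@[21:22]
[23] read 'a'  n2⇒n2 ·f  emit P0@[22:23]
[24] read 'b'  n2⇒n11 ·f
[25] read 'c'  n11⇒n9 ·f
[26] read 'a'  n9⇒n10  emit P2@[25:26]
[27] read 'b'  n10⇒n16
[28] read 'd'  n16⇒n17
[29] read 'c'  n17⇒n18  emit P4@[25:29]
[30] read 'd'  n18⇒n5 ·f
[31] read 'b'  n5⇒n11 ·f
[32] read 'b'  n11⇒n12
[33] read 'b'  n12⇒n13
[34] read 'a'  n13⇒n14
[35] read 'c'  n14⇒n15  emit P3@[31:35]
[36] read 'a'  n15⇒n10 ·f  emit P2@[35:36]
[37] read 'c'  n10⇒n9 ·f
[38] read 'a'  n9⇒n10  emit P2@[37:38]
[39] read 'a'  n10⇒n2 ·f  emit P0@[38:39]
[40] read 'd'  n2⇒n3 ·f
[41] read 'a'  n3⇒n1 ·f
[42] read 'a'  n1⇒n2  emit P0@[41:42]
[43] read 'b'  n2⇒n11 ·f
[44] read 'b'  n11⇒n12
[45] read 'b'  n12⇒n13
[46] read 'a'  n13⇒n14
[47] read 'c'  n14⇒n15  emit P3@[43:47]
[48] read 'a'  n15⇒n10 ·f  emit P2@[47:48]
[49] read 'c'  n10⇒n9 ·f
[50] read 'c'  n9⇒n9 ·f
[51] read 'a'  n9⇒n10  emit P2@[50:51]
[52] read 'b'  n10⇒n16
[53] read 'd'  n16⇒n17
[54] read 'c'  n17⇒n18  emit P4@[50:54]
[55] read 'd'  n18⇒n5 ·f
[56] read 'd'  n5⇒n6
[57] read 'a'  n6⇒n7
[58] read 'a'  n7⇒n8  emit P0@[57:58],P1@[53:58],P5@[54:58]
[59] read 'b'  n8⇒n11 ·f
[60] read 'd'  n11⇒n3 ·f
[61] read 'a'  n3⇒n1 ·f
[62] read 'a'  n1⇒n2  emit P0@[61:62]
[63] read 'd'  n2⇒n3 ·f
[64] read 'c'  n3⇒n4

Result: [[3,0],[9,2],[12,2],[15,4],[16,2],[19,0],[20,0],[21,0],[22,0],[23,0],[26,2],[29,4],[35,3],[36,2],[38,2],[39,0],[42,0],[47,3],[48,2],[51,2],[54,4],[58,0],[58,1],[58,5],[62,0]]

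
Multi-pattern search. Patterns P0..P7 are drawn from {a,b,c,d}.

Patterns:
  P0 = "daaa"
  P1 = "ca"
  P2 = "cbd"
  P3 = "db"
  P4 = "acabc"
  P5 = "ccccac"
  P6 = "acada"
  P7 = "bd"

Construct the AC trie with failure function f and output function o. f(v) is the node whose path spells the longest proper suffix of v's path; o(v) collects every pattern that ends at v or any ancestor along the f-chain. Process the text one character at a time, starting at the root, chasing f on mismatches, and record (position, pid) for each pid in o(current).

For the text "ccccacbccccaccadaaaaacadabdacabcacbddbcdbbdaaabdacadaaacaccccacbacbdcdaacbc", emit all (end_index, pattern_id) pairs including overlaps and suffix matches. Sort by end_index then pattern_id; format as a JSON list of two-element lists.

Construct AC machine:
Trie nodes:
  0='ε' goto a→10 b→22 c→5 d→1
  1='d' goto a→2 b→9
  2='da' goto a→3
  3='daa' goto a→4
  4='daaa' goto ·  ←P0
  5='c' goto a→6 b→7 c→15
  6='ca' goto ·  ←P1
  7='cb' goto d→8
  8='cbd' goto ·  ←P2
  9='db' goto ·  ←P3
  10='a' goto c→11
  11='ac' goto a→12
  12='aca' goto b→13 d→20
  13='acab' goto c→14
  14='acabc' goto ·  ←P4
  15='cc' goto c→16
  16='ccc' goto c→17
  17='cccc' goto a→18
  18='cccca' goto c→19
  19='ccccac' goto ·  ←P5
  20='acad' goto a→21
  21='acada' goto ·  ←P6
  22='b' goto d→23
  23='bd' goto ·  ←P7

Failure links (BFS by depth):
  n1('d'): parent n0 fail=0; on 'd' 0 → fail=0;  out ∅∪∅=∅
  n5('c'): parent n0 fail=0; on 'c' 0 → fail=0;  out ∅∪∅=∅
  n10('a'): parent n0 fail=0; on 'a' 0 → fail=0;  out ∅∪∅=∅
  n22('b'): parent n0 fail=0; on 'b' 0 → fail=0;  out ∅∪∅=∅
  n2('da'): parent n1 fail=0; on 'a' 0 → fail=10;  out ∅∪∅=∅
  n6('ca'): parent n5 fail=0; on 'a' 0 → fail=10;  out {1}∪∅={1}
  n7('cb'): parent n5 fail=0; on 'b' 0 → fail=22;  out ∅∪∅=∅
  n9('db'): parent n1 fail=0; on 'b' 0 → fail=22;  out {3}∪∅={3}
  n11('ac'): parent n10 fail=0; on 'c' 0 → fail=5;  out ∅∪∅=∅
  n15('cc'): parent n5 fail=0; on 'c' 0 → fail=5;  out ∅∪∅=∅
  n23('bd'): parent n22 fail=0; on 'd' 0 → fail=1;  out {7}∪∅={7}
  n3('daa'): parent n2 fail=10; on 'a' 10→0 → fail=10;  out ∅∪∅=∅
  n8('cbd'): parent n7 fail=22; on 'd' 22 → fail=23;  out {2}∪{7}={2,7}
  n12('aca'): parent n11 fail=5; on 'a' 5 → fail=6;  out ∅∪{1}={1}
  n16('ccc'): parent n15 fail=5; on 'c' 5 → fail=15;  out ∅∪∅=∅
  n4('daaa'): parent n3 fail=10; on 'a' 10→0 → fail=10;  out {0}∪∅={0}
  n13('acab'): parent n12 fail=6; on 'b' 6→10→0 → fail=22;  out ∅∪∅=∅
  n17('cccc'): parent n16 fail=15; on 'c' 15 → fail=16;  out ∅∪∅=∅
  n20('acad'): parent n12 fail=6; on 'd' 6→10→0 → fail=1;  out ∅∪∅=∅
  n14('acabc'): parent n13 fail=22; on 'c' 22→0 → fail=5;  out {4}∪∅={4}
  n18('cccca'): parent n17 fail=16; on 'a' 16→15→5 → fail=6;  out ∅∪{1}={1}
  n21('acada'): parent n20 fail=1; on 'a' 1 → fail=2;  out {6}∪∅={6}
  n19('ccccac'): parent n18 fail=6; on 'c' 6→10 → fail=11;  out {5}∪∅={5}

Scan:
[0] read 'c'  n0⇒n5
[1] read 'c'  n5⇒n15
[2] read 'c'  n15⇒n16
[3] read 'c'  n16⇒n17
[4] read 'a'  n17⇒n18  → match P1@[3:4]
[5] read 'c'  n18⇒n19  → match P5@[0:5]
[6] read 'b'  n19⇒n7 ·f
[7] read 'c'  n7⇒n5 ·f
[8] read 'c'  n5⇒n15
[9] read 'c'  n15⇒n16
[10] read 'c'  n16⇒n17
[11] read 'a'  n17⇒n18  → match P1@[10:11]
[12] read 'c'  n18⇒n19  → match P5@[7:12]
[13] read 'c'  n19⇒n15 ·f
[14] read 'a'  n15⇒n6 ·f  → match P1@[13:14]
[15] read 'd'  n6⇒n1 ·f
[16] read 'a'  n1⇒n2
[17] read 'a'  n2⇒n3
[18] read 'a'  n3⇒n4  → match P0@[15:18]
[19] read 'a'  n4⇒n10 ·f
[20] read 'a'  n10⇒n10 ·f
[21] read 'c'  n10⇒n11
[22] read 'a'  n11⇒n12  → match P1@[21:22]
[23] read 'd'  n12⇒n20
[24] read 'a'  n20⇒n21  → match P6@[20:24]
[25] read 'b'  n21⇒n22 ·f
[26] read 'd'  n22⇒n23  → match P7@[25:26]
[27] read 'a'  n23⇒n2 ·f
[28] read 'c'  n2⇒n11 ·f
[29] read 'a'  n11⇒n12  → match P1@[28:29]
[30] read 'b'  n12⇒n13
[31] read 'c'  n13⇒n14  → match P4@[27:31]
[32] read 'a'  n14⇒n6 ·f  → match P1@[31:32]
[33] read 'c'  n6⇒n11 ·f
[34] read 'b'  n11⇒n7 ·f
[35] read 'd'  n7⇒n8  → match P2@[33:35],P7@[34:35]
[36] read 'd'  n8⇒n1 ·f
[37] read 'b'  n1⇒n9  → match P3@[36:37]
[38] read 'c'  n9⇒n5 ·f
[39] read 'd'  n5⇒n1 ·f
[40] read 'b'  n1⇒n9  → match P3@[39:40]
[41] read 'b'  n9⇒n22 ·f
[42] read 'd'  n22⇒n23  → match P7@[41:42]
[43] read 'a'  n23⇒n2 ·f
[44] read 'a'  n2⇒n3
[45] read 'a'  n3⇒n4  → match P0@[42:45]
[46] read 'b'  n4⇒n22 ·f
[47] read 'd'  n22⇒n23  → match P7@[46:47]
[48] read 'a'  n23⇒n2 ·f
[49] read 'c'  n2⇒n11 ·f
[50] read 'a'  n11⇒n12  → match P1@[49:50]
[51] read 'd'  n12⇒n20
[52] read 'a'  n20⇒n21  → match P6@[48:52]
[53] read 'a'  n21⇒n3 ·f
[54] read 'a'  n3⇒n4  → match P0@[51:54]
[55] read 'c'  n4⇒n11 ·f
[56] read 'a'  n11⇒n12  → match P1@[55:56]
[57] read 'c'  n12⇒n11 ·f
[58] read 'c'  n11⇒n15 ·f
[59] read 'c'  n15⇒n16
[60] read 'c'  n16⇒n17
[61] read 'a'  n17⇒n18  → match P1@[60:61]
[62] read 'c'  n18⇒n19  → match P5@[57:62]
[63] read 'b'  n19⇒n7 ·f
[64] read 'a'  n7⇒n10 ·f
[65] read 'c'  n10⇒n11
[66] read 'b'  n11⇒n7 ·f
[67] read 'd'  n7⇒n8  → match P2@[65:67],P7@[66:67]
[68] read 'c'  n8⇒n5 ·f
[69] read 'd'  n5⇒n1 ·f
[70] read 'a'  n1⇒n2
[71] read 'a'  n2⇒n3
[72] read 'c'  n3⇒n11 ·f
[73] read 'b'  n11⇒n7 ·f
[74] read 'c'  n7⇒n5 ·f

Matches: [[4,1],[5,5],[11,1],[12,5],[14,1],[18,0],[22,1],[24,6],[26,7],[29,1],[31,4],[32,1],[35,2],[35,7],[37,3],[40,3],[42,7],[45,0],[47,7],[50,1],[52,6],[54,0],[56,1],[61,1],[62,5],[67,2],[67,7]]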